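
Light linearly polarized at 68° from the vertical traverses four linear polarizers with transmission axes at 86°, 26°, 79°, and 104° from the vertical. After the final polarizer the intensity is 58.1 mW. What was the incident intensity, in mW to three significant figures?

I₁ = I₀ cos²(86° − 68°) = I₀ cos²(18°) = 0.9045 I₀.
I₂ = I₁ cos²(26° − 86°) = 0.9045 I₀ · cos²(60°) = 0.2261 I₀.
I₃ = I₂ cos²(79° − 26°) = 0.2261 I₀ · cos²(53°) = 0.0819 I₀.
I₄ = I₃ cos²(104° − 79°) = 0.0819 I₀ · cos²(25°) = 0.06727 I₀.
So 58.1 mW = 0.06727 I₀, giving I₀ = 58.1/0.06727 = 863.7 mW.

I₀ ≈ 864 mW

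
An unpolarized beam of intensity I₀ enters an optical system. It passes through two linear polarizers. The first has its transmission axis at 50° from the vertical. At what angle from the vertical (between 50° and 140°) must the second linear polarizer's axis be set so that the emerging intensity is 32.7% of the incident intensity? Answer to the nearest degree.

θ ≈ 86°

Unpolarized light through the first polarizer → I₁ = ½ I₀, now polarized at 50°.
Need I₂/I₀ = 0.327, so cos²(θ − 50°) = 0.327 / 0.5 = 0.654.
θ − 50° = arccos(√0.654) = 36.0°, giving θ ≈ 50 + 36.0 = 86.0°.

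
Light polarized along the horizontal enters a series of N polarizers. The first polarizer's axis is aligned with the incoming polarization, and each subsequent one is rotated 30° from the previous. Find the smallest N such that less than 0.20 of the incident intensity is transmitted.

First polarizer is aligned with the polarization: full transmission.
Each further stage multiplies by cos²(30°) = 0.75.
After N polarizers: T = 0.75^(N−1). Require T < 0.20 ⇒ N−1 > ln(0.20)/ln(0.75) = 5.59, so N−1 ≥ 6 and N = 7.
Check: N=7 gives T = 0.178 < 0.20; N=6 gives T = 0.2373.

N = 7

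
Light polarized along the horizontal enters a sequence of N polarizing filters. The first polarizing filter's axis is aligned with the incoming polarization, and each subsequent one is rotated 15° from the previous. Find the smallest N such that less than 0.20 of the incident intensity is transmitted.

N = 25

First polarizer is aligned with the polarization: full transmission.
Each further stage multiplies by cos²(15°) = 0.933.
After N polarizers: T = 0.933^(N−1). Require T < 0.20 ⇒ N−1 > ln(0.20)/ln(0.933) = 23.21, so N−1 ≥ 24 and N = 25.
Check: N=25 gives T = 0.1894 < 0.20; N=24 gives T = 0.203.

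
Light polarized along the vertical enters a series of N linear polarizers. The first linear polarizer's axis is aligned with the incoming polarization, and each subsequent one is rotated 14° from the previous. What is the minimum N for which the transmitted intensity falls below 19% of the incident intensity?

N = 29

First polarizer is aligned with the polarization: full transmission.
Each further stage multiplies by cos²(14°) = 0.9415.
After N polarizers: T = 0.9415^(N−1). Require T < 0.19 ⇒ N−1 > ln(0.19)/ln(0.9415) = 27.54, so N−1 ≥ 28 and N = 29.
Check: N=29 gives T = 0.1848 < 0.19; N=28 gives T = 0.1963.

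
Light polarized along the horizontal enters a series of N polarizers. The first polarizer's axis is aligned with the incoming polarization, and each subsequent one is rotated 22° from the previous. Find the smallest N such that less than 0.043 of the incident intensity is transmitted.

First polarizer is aligned with the polarization: full transmission.
Each further stage multiplies by cos²(22°) = 0.8597.
After N polarizers: T = 0.8597^(N−1). Require T < 0.043 ⇒ N−1 > ln(0.043)/ln(0.8597) = 20.81, so N−1 ≥ 21 and N = 22.
Check: N=22 gives T = 0.04178 < 0.043; N=21 gives T = 0.0486.

N = 22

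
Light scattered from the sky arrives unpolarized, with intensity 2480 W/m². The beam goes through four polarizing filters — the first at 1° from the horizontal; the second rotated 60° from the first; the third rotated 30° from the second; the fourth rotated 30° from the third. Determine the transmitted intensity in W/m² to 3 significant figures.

Unpolarized light through the first polarizer → I₁ = 2480 W/m²/2 = 1240 W/m², polarized at 1°.
I₂ = I₁ · cos²(60°) = 1240 · 0.25 = 310 W/m².
I₃ = I₂ · cos²(30°) = 310 · 0.75 = 232.5 W/m².
I₄ = I₃ · cos²(30°) = 232.5 · 0.75 = 174.4 W/m².

I ≈ 174 W/m²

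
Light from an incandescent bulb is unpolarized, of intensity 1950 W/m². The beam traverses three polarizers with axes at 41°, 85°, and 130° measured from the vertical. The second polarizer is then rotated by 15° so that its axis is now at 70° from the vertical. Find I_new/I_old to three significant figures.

Before rotation:
Unpolarized light through the first polarizer → I₁ = ½ I₀, now polarized at 41°.
I₂ = I₁ cos²(85° − 41°) = 0.5 I₀ · cos²(44°) = 0.2587 I₀.
I₃ = I₂ cos²(130° − 85°) = 0.2587 I₀ · cos²(45°) = 0.1294 I₀.
After rotation:
Unpolarized light through the first polarizer → I₁ = ½ I₀, now polarized at 41°.
I₂ = I₁ cos²(70° − 41°) = 0.5 I₀ · cos²(29°) = 0.3825 I₀.
I₃ = I₂ cos²(130° − 70°) = 0.3825 I₀ · cos²(60°) = 0.09562 I₀.
Ratio = 0.09562 / 0.1294 = 0.7392.

I_new/I_old ≈ 0.739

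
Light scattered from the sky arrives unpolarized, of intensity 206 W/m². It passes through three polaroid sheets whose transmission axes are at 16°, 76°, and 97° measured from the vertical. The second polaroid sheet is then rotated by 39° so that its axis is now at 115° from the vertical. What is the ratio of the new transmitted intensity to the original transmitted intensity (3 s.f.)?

Before rotation:
Unpolarized light through the first polarizer → I₁ = ½ I₀, now polarized at 16°.
I₂ = I₁ cos²(76° − 16°) = 0.5 I₀ · cos²(60°) = 0.125 I₀.
I₃ = I₂ cos²(97° − 76°) = 0.125 I₀ · cos²(21°) = 0.1089 I₀.
After rotation:
Unpolarized light through the first polarizer → I₁ = ½ I₀, now polarized at 16°.
Angle between axes 1 and 2: 81°. I₂ = 0.5 I₀ · cos²(81°) = 0.01224 I₀.
I₃ = I₂ cos²(97° − 115°) = 0.01224 I₀ · cos²(18°) = 0.01107 I₀.
Ratio = 0.01107 / 0.1089 = 0.1016.

I_new/I_old ≈ 0.102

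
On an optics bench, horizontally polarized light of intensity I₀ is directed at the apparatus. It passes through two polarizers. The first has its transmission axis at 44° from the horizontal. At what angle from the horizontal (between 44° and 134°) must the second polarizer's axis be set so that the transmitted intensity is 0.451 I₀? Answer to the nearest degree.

θ ≈ 65°

I₁ = I₀ cos²(44° − 0°) = I₀ cos²(44°) = 0.5174 I₀.
Need I₂/I₀ = 0.451, so cos²(θ − 44°) = 0.451 / 0.5174 = 0.8716.
θ − 44° = arccos(√0.8716) = 21.0°, giving θ ≈ 44 + 21.0 = 65.0°.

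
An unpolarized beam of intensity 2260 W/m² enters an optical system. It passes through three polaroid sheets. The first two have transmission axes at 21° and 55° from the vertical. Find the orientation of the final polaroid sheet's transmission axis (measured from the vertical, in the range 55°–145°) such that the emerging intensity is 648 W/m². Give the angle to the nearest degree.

θ ≈ 79°

Unpolarized light through the first polarizer → I₁ = ½ I₀, now polarized at 21°.
I₂ = I₁ cos²(55° − 21°) = 0.5 I₀ · cos²(34°) = 0.3437 I₀.
Target fraction: 648 / 2260 W/m² = 0.2867 of I₀.
Need I₃/I₀ = 0.2867, so cos²(θ − 55°) = 0.2867 / 0.3437 = 0.8343.
θ − 55° = arccos(√0.8343) = 24.0°, giving θ ≈ 55 + 24.0 = 79.0°.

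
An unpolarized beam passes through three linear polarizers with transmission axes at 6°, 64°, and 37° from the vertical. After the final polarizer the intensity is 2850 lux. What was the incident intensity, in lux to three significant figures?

I₀ ≈ 2.56e4 lux

Unpolarized light through the first polarizer → I₁ = ½ I₀, now polarized at 6°.
I₂ = I₁ cos²(64° − 6°) = 0.5 I₀ · cos²(58°) = 0.1404 I₀.
I₃ = I₂ cos²(37° − 64°) = 0.1404 I₀ · cos²(27°) = 0.1115 I₀.
So 2850 lux = 0.1115 I₀, giving I₀ = 2850/0.1115 = 2.557e+04 lux.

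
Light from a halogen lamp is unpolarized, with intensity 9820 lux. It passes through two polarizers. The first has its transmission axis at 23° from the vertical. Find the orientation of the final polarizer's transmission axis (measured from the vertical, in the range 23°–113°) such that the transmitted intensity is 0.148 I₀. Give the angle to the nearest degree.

Unpolarized light through the first polarizer → I₁ = ½ I₀, now polarized at 23°.
Need I₂/I₀ = 0.148, so cos²(θ − 23°) = 0.148 / 0.5 = 0.296.
θ − 23° = arccos(√0.296) = 57.0°, giving θ ≈ 23 + 57.0 = 80.0°.

θ ≈ 80°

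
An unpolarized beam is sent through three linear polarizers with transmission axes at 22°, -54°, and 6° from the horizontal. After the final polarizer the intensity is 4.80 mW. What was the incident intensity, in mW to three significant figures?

Unpolarized light through the first polarizer → I₁ = ½ I₀, now polarized at 22°.
I₂ = I₁ cos²(-54° − 22°) = 0.5 I₀ · cos²(76°) = 0.02926 I₀.
I₃ = I₂ cos²(6° + 54°) = 0.02926 I₀ · cos²(60°) = 0.007316 I₀.
So 4.80 mW = 0.007316 I₀, giving I₀ = 4.80/0.007316 = 656.1 mW.

I₀ ≈ 656 mW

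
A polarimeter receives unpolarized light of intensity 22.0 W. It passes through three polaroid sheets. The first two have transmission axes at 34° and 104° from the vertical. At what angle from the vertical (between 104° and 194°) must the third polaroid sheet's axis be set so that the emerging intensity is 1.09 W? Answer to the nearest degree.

Unpolarized light through the first polarizer → I₁ = ½ I₀, now polarized at 34°.
I₂ = I₁ cos²(104° − 34°) = 0.5 I₀ · cos²(70°) = 0.05849 I₀.
Target fraction: 1.09 / 22.0 W = 0.04955 of I₀.
Need I₃/I₀ = 0.04955, so cos²(θ − 104°) = 0.04955 / 0.05849 = 0.8471.
θ − 104° = arccos(√0.8471) = 23.0°, giving θ ≈ 104 + 23.0 = 127.0°.

θ ≈ 127°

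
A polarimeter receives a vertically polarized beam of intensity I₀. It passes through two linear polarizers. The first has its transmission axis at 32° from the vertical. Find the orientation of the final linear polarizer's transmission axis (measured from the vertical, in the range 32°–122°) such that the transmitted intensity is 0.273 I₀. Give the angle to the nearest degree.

By Malus's law, I₁ = I₀ cos²(32° − 0°) = I₀ cos²(32°) = 0.7192 I₀.
Need I₂/I₀ = 0.273, so cos²(θ − 32°) = 0.273 / 0.7192 = 0.3796.
θ − 32° = arccos(√0.3796) = 52.0°, giving θ ≈ 32 + 52.0 = 84.0°.

θ ≈ 84°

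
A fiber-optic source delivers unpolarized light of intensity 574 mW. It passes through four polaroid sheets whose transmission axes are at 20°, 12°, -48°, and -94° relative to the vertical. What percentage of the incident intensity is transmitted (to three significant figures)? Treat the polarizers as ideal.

Unpolarized light through the first polarizer → I₁ = 574 mW/2 = 287 mW, polarized at 20°.
I₂ = I₁ · cos²(8°) = 287 · 0.9806 = 281.4 mW.
I₃ = I₂ · cos²(60°) = 281.4 · 0.25 = 70.36 mW.
I₄ = I₃ · cos²(46°) = 70.36 · 0.4826 = 33.95 mW.
That is 5.915% of the incident intensity.

≈ 5.92%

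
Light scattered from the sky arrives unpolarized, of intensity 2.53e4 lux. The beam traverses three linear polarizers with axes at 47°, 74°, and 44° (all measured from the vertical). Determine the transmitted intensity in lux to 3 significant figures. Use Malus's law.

I ≈ 7530 lux

Unpolarized light through the first polarizer → I₁ = 2.53e4 lux/2 = 1.265e+04 lux, polarized at 47°.
I₂ = I₁ · cos²(27°) = 1.265e+04 · 0.7939 = 1.004e+04 lux.
I₃ = I₂ · cos²(30°) = 1.004e+04 · 0.75 = 7532 lux.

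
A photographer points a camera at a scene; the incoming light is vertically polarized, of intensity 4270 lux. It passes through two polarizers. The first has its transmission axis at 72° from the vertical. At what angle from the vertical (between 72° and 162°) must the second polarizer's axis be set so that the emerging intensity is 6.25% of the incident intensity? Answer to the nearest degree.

θ ≈ 108°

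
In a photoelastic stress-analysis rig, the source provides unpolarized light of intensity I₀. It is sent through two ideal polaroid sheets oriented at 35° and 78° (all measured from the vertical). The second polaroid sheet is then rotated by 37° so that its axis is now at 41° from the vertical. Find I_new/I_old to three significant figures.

Before rotation:
Unpolarized light through the first polarizer → I₁ = ½ I₀, now polarized at 35°.
I₂ = I₁ cos²(78° − 35°) = 0.5 I₀ · cos²(43°) = 0.2674 I₀.
After rotation:
Unpolarized light through the first polarizer → I₁ = ½ I₀, now polarized at 35°.
I₂ = I₁ cos²(41° − 35°) = 0.5 I₀ · cos²(6°) = 0.4945 I₀.
Ratio = 0.4945 / 0.2674 = 1.849.

I_new/I_old ≈ 1.85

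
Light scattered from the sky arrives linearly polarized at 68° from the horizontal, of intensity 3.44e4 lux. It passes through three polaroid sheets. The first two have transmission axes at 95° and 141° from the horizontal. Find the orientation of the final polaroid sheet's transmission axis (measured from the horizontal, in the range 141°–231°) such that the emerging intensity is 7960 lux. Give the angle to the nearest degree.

θ ≈ 180°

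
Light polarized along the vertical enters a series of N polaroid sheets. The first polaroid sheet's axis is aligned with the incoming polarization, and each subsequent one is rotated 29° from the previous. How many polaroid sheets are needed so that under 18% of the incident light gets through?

N = 8

First polarizer is aligned with the polarization: full transmission.
Each further stage multiplies by cos²(29°) = 0.765.
After N polarizers: T = 0.765^(N−1). Require T < 0.18 ⇒ N−1 > ln(0.18)/ln(0.765) = 6.40, so N−1 ≥ 7 and N = 8.
Check: N=8 gives T = 0.1533 < 0.18; N=7 gives T = 0.2004.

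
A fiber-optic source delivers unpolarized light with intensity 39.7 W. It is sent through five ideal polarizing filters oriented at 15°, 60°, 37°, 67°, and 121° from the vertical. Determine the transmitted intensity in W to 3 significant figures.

I ≈ 2.18 W

Unpolarized light through the first polarizer → I₁ = 39.7 W/2 = 19.85 W, polarized at 15°.
I₂ = I₁ · cos²(45°) = 19.85 · 0.5 = 9.925 W.
I₃ = I₂ · cos²(23°) = 9.925 · 0.8473 = 8.41 W.
I₄ = I₃ · cos²(30°) = 8.41 · 0.75 = 6.307 W.
I₅ = I₄ · cos²(54°) = 6.307 · 0.3455 = 2.179 W.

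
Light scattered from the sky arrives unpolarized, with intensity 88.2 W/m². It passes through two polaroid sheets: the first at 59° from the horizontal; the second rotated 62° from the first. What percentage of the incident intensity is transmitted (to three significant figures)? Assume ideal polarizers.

Unpolarized light through the first polarizer → I₁ = 88.2 W/m²/2 = 44.1 W/m², polarized at 59°.
I₂ = I₁ · cos²(62°) = 44.1 · 0.2204 = 9.72 W/m².
That is 11.02% of the incident intensity.

≈ 11.0%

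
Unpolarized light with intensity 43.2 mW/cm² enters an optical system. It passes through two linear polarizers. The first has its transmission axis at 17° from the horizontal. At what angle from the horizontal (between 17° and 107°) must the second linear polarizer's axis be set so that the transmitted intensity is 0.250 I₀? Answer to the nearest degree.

θ ≈ 62°

Unpolarized light through the first polarizer → I₁ = ½ I₀, now polarized at 17°.
Need I₂/I₀ = 0.25, so cos²(θ − 17°) = 0.25 / 0.5 = 0.5.
θ − 17° = arccos(√0.5) = 45.0°, giving θ ≈ 17 + 45.0 = 62.0°.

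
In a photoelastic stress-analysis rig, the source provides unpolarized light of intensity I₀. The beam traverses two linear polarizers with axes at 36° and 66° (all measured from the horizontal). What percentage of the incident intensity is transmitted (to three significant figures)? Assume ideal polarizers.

≈ 37.5%

Unpolarized light through the first polarizer → I₁ = ½ I₀, now polarized at 36°.
I₂ = I₁ cos²(66° − 36°) = 0.5 I₀ · cos²(30°) = 0.375 I₀.
That is 37.5% of the incident intensity.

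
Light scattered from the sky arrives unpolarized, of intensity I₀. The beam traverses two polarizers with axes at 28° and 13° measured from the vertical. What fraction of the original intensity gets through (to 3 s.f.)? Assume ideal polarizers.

≈ 0.467 I₀

Unpolarized light through the first polarizer → I₁ = ½ I₀, now polarized at 28°.
I₂ = I₁ cos²(13° − 28°) = 0.5 I₀ · cos²(15°) = 0.4665 I₀.
Transmitted fraction = 0.4665.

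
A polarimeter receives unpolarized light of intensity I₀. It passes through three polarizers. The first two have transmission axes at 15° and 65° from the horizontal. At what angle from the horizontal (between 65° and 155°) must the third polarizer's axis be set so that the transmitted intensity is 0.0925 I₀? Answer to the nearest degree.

Unpolarized light through the first polarizer → I₁ = ½ I₀, now polarized at 15°.
I₂ = I₁ cos²(65° − 15°) = 0.5 I₀ · cos²(50°) = 0.2066 I₀.
Need I₃/I₀ = 0.0925, so cos²(θ − 65°) = 0.0925 / 0.2066 = 0.4478.
θ − 65° = arccos(√0.4478) = 48.0°, giving θ ≈ 65 + 48.0 = 113.0°.

θ ≈ 113°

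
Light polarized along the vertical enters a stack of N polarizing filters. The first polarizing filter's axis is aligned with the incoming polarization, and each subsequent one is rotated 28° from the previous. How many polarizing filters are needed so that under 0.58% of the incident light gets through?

N = 22

First polarizer is aligned with the polarization: full transmission.
Each further stage multiplies by cos²(28°) = 0.7796.
After N polarizers: T = 0.7796^(N−1). Require T < 0.0058 ⇒ N−1 > ln(0.0058)/ln(0.7796) = 20.68, so N−1 ≥ 21 and N = 22.
Check: N=22 gives T = 0.005361 < 0.0058; N=21 gives T = 0.006877.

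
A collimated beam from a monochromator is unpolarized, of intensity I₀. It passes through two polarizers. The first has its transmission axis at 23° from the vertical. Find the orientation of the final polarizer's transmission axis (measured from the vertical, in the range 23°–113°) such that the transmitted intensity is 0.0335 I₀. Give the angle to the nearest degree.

Unpolarized light through the first polarizer → I₁ = ½ I₀, now polarized at 23°.
Need I₂/I₀ = 0.0335, so cos²(θ − 23°) = 0.0335 / 0.5 = 0.067.
θ − 23° = arccos(√0.067) = 75.0°, giving θ ≈ 23 + 75.0 = 98.0°.

θ ≈ 98°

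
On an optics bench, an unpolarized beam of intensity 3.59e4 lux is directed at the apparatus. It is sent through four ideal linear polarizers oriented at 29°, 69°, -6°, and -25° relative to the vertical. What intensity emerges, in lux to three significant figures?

I ≈ 631 lux

Unpolarized light through the first polarizer → I₁ = 3.59e4 lux/2 = 1.795e+04 lux, polarized at 29°.
I₂ = I₁ · cos²(40°) = 1.795e+04 · 0.5868 = 1.053e+04 lux.
I₃ = I₂ · cos²(75°) = 1.053e+04 · 0.06699 = 705.6 lux.
I₄ = I₃ · cos²(19°) = 705.6 · 0.894 = 630.8 lux.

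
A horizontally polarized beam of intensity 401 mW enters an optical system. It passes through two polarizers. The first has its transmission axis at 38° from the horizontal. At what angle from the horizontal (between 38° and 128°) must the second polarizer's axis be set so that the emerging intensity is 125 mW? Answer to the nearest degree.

I₁ = I₀ cos²(38° − 0°) = I₀ cos²(38°) = 0.621 I₀.
Target fraction: 125 / 401 mW = 0.3117 of I₀.
Need I₂/I₀ = 0.3117, so cos²(θ − 38°) = 0.3117 / 0.621 = 0.502.
θ − 38° = arccos(√0.502) = 44.9°, giving θ ≈ 38 + 44.9 = 82.9°.

θ ≈ 83°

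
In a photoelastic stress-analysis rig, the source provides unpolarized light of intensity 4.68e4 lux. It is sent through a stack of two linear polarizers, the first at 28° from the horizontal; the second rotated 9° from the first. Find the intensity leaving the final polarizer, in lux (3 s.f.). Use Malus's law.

I ≈ 2.28e4 lux

Unpolarized light through the first polarizer → I₁ = 4.68e4 lux/2 = 2.34e+04 lux, polarized at 28°.
I₂ = I₁ · cos²(9°) = 2.34e+04 · 0.9755 = 2.283e+04 lux.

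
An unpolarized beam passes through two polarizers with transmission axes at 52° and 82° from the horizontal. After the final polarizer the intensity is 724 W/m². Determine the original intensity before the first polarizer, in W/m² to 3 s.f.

I₀ ≈ 1930 W/m²

Unpolarized light through the first polarizer → I₁ = ½ I₀, now polarized at 52°.
I₂ = I₁ cos²(82° − 52°) = 0.5 I₀ · cos²(30°) = 0.375 I₀.
So 724 W/m² = 0.375 I₀, giving I₀ = 724/0.375 = 1931 W/m².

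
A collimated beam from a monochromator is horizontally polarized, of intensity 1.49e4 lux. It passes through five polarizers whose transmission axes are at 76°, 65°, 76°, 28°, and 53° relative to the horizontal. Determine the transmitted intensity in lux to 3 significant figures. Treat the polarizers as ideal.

I ≈ 298 lux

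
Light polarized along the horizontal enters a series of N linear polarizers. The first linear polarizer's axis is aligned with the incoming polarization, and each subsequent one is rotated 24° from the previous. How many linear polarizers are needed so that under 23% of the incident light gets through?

First polarizer is aligned with the polarization: full transmission.
Each further stage multiplies by cos²(24°) = 0.8346.
After N polarizers: T = 0.8346^(N−1). Require T < 0.23 ⇒ N−1 > ln(0.23)/ln(0.8346) = 8.13, so N−1 ≥ 9 and N = 10.
Check: N=10 gives T = 0.1964 < 0.23; N=9 gives T = 0.2353.

N = 10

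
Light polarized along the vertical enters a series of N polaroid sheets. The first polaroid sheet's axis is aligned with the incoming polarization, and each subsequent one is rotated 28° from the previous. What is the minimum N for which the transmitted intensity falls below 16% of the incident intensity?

First polarizer is aligned with the polarization: full transmission.
Each further stage multiplies by cos²(28°) = 0.7796.
After N polarizers: T = 0.7796^(N−1). Require T < 0.16 ⇒ N−1 > ln(0.16)/ln(0.7796) = 7.36, so N−1 ≥ 8 and N = 9.
Check: N=9 gives T = 0.1364 < 0.16; N=8 gives T = 0.175.

N = 9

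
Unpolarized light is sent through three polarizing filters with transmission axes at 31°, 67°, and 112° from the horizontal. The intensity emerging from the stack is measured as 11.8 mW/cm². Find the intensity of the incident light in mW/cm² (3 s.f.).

I₀ ≈ 72.1 mW/cm²

Unpolarized light through the first polarizer → I₁ = ½ I₀, now polarized at 31°.
I₂ = I₁ cos²(67° − 31°) = 0.5 I₀ · cos²(36°) = 0.3273 I₀.
I₃ = I₂ cos²(112° − 67°) = 0.3273 I₀ · cos²(45°) = 0.1636 I₀.
So 11.8 mW/cm² = 0.1636 I₀, giving I₀ = 11.8/0.1636 = 72.12 mW/cm².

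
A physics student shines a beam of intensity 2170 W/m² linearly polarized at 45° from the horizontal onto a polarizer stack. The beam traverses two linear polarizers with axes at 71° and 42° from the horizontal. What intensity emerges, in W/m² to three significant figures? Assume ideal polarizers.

I ≈ 1340 W/m²

I₁ = 2170 W/m² · cos²(26°) = 1753 W/m².
I₂ = I₁ · cos²(29°) = 1753 · 0.765 = 1341 W/m².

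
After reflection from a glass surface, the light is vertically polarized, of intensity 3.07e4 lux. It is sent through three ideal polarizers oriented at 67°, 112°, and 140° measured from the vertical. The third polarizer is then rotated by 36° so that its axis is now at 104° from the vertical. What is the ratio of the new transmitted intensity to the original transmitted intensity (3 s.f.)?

Before rotation:
I₁ = I₀ cos²(67° − 0°) = I₀ cos²(67°) = 0.1527 I₀.
I₂ = I₁ cos²(112° − 67°) = 0.1527 I₀ · cos²(45°) = 0.07634 I₀.
I₃ = I₂ cos²(140° − 112°) = 0.07634 I₀ · cos²(28°) = 0.05951 I₀.
After rotation:
I₁ = I₀ cos²(67° − 0°) = I₀ cos²(67°) = 0.1527 I₀.
I₂ = I₁ cos²(112° − 67°) = 0.1527 I₀ · cos²(45°) = 0.07634 I₀.
I₃ = I₂ cos²(104° − 112°) = 0.07634 I₀ · cos²(8°) = 0.07486 I₀.
Ratio = 0.07486 / 0.05951 = 1.258.

I_new/I_old ≈ 1.26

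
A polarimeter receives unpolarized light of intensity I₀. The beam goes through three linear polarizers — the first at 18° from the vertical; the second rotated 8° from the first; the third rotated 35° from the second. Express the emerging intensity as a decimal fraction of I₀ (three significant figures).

≈ 0.329 I₀

Unpolarized light through the first polarizer → I₁ = ½ I₀, now polarized at 18°.
I₂ = I₁ cos²(8°) = 0.5 · 0.9806 I₀ = 0.4903 I₀.
I₃ = I₂ cos²(35°) = 0.4903 · 0.671 I₀ = 0.329 I₀.
Transmitted fraction = 0.329.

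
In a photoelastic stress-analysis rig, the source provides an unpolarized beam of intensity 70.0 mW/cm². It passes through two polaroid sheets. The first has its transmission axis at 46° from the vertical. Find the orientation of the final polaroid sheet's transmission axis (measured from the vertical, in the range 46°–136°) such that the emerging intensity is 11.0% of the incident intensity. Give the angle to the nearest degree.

Unpolarized light through the first polarizer → I₁ = ½ I₀, now polarized at 46°.
Need I₂/I₀ = 0.11, so cos²(θ − 46°) = 0.11 / 0.5 = 0.22.
θ − 46° = arccos(√0.22) = 62.0°, giving θ ≈ 46 + 62.0 = 108.0°.

θ ≈ 108°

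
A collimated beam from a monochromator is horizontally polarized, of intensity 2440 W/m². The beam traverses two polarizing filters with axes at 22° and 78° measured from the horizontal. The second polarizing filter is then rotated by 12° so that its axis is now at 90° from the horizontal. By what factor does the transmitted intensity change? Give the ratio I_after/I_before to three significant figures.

I_new/I_old ≈ 0.449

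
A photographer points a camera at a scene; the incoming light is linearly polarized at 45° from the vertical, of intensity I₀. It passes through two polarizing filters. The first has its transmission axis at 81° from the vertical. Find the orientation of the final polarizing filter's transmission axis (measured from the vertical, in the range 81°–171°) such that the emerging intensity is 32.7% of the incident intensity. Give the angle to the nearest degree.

I₁ = I₀ cos²(81° − 45°) = I₀ cos²(36°) = 0.6545 I₀.
Need I₂/I₀ = 0.327, so cos²(θ − 81°) = 0.327 / 0.6545 = 0.4996.
θ − 81° = arccos(√0.4996) = 45.0°, giving θ ≈ 81 + 45.0 = 126.0°.

θ ≈ 126°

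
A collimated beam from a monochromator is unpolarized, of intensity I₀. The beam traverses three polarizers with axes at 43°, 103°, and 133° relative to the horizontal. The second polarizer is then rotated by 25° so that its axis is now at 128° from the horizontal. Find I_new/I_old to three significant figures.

Before rotation:
Unpolarized light through the first polarizer → I₁ = ½ I₀, now polarized at 43°.
I₂ = I₁ cos²(103° − 43°) = 0.5 I₀ · cos²(60°) = 0.125 I₀.
I₃ = I₂ cos²(133° − 103°) = 0.125 I₀ · cos²(30°) = 0.09375 I₀.
After rotation:
Unpolarized light through the first polarizer → I₁ = ½ I₀, now polarized at 43°.
I₂ = I₁ cos²(128° − 43°) = 0.5 I₀ · cos²(85°) = 0.003798 I₀.
I₃ = I₂ cos²(133° − 128°) = 0.003798 I₀ · cos²(5°) = 0.003769 I₀.
Ratio = 0.003769 / 0.09375 = 0.0402.

I_new/I_old ≈ 0.0402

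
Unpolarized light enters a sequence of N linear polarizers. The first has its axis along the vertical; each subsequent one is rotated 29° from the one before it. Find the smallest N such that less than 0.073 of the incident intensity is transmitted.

First polarizer halves the unpolarized light: factor 1/2.
Each further stage multiplies by cos²(29°) = 0.765.
After N polarizers: T = 0.5·0.765^(N−1). Require T < 0.073 ⇒ N−1 > ln(0.073/0.5)/ln(0.765) = 7.18, so N−1 ≥ 8 and N = 9.
Check: N=9 gives T = 0.05862 < 0.073; N=8 gives T = 0.07664.

N = 9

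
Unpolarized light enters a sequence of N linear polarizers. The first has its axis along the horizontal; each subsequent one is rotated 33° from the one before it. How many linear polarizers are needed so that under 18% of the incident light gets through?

First polarizer halves the unpolarized light: factor 1/2.
Each further stage multiplies by cos²(33°) = 0.7034.
After N polarizers: T = 0.5·0.7034^(N−1). Require T < 0.18 ⇒ N−1 > ln(0.18/0.5)/ln(0.7034) = 2.90, so N−1 ≥ 3 and N = 4.
Check: N=4 gives T = 0.174 < 0.18; N=3 gives T = 0.2474.

N = 4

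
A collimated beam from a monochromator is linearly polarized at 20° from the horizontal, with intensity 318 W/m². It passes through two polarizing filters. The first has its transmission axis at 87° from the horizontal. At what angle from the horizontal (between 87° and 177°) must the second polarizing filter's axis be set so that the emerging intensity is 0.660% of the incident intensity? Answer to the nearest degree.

θ ≈ 165°

I₁ = I₀ cos²(87° − 20°) = I₀ cos²(67°) = 0.1527 I₀.
Need I₂/I₀ = 0.0066, so cos²(θ − 87°) = 0.0066 / 0.1527 = 0.04323.
θ − 87° = arccos(√0.04323) = 78.0°, giving θ ≈ 87 + 78.0 = 165.0°.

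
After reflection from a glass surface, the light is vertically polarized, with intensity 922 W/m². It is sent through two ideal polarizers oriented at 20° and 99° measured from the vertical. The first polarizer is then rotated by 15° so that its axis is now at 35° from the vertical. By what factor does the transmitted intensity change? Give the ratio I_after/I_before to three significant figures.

Before rotation:
By Malus's law, I₁ = I₀ cos²(20° − 0°) = I₀ cos²(20°) = 0.883 I₀.
I₂ = I₁ cos²(99° − 20°) = 0.883 I₀ · cos²(79°) = 0.03215 I₀.
After rotation:
I₁ = I₀ cos²(35° − 0°) = I₀ cos²(35°) = 0.671 I₀.
I₂ = I₁ cos²(99° − 35°) = 0.671 I₀ · cos²(64°) = 0.1289 I₀.
Ratio = 0.1289 / 0.03215 = 4.011.

I_new/I_old ≈ 4.01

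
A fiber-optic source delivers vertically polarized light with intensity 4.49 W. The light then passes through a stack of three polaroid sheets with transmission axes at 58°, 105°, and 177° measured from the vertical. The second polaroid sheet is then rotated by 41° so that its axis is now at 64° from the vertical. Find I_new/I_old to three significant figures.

Before rotation:
I₁ = I₀ cos²(58° − 0°) = I₀ cos²(58°) = 0.2808 I₀.
I₂ = I₁ cos²(105° − 58°) = 0.2808 I₀ · cos²(47°) = 0.1306 I₀.
I₃ = I₂ cos²(177° − 105°) = 0.1306 I₀ · cos²(72°) = 0.01247 I₀.
After rotation:
I₁ = I₀ cos²(58° − 0°) = I₀ cos²(58°) = 0.2808 I₀.
I₂ = I₁ cos²(64° − 58°) = 0.2808 I₀ · cos²(6°) = 0.2777 I₀.
Angle between axes 2 and 3: 67°. I₃ = 0.2777 I₀ · cos²(67°) = 0.0424 I₀.
Ratio = 0.0424 / 0.01247 = 3.4.

I_new/I_old ≈ 3.40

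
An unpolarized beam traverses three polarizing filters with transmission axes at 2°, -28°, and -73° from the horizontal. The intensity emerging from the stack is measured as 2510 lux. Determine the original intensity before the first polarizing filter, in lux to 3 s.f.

I₀ ≈ 1.34e4 lux

Unpolarized light through the first polarizer → I₁ = ½ I₀, now polarized at 2°.
I₂ = I₁ cos²(-28° − 2°) = 0.5 I₀ · cos²(30°) = 0.375 I₀.
I₃ = I₂ cos²(-73° + 28°) = 0.375 I₀ · cos²(45°) = 0.1875 I₀.
So 2510 lux = 0.1875 I₀, giving I₀ = 2510/0.1875 = 1.339e+04 lux.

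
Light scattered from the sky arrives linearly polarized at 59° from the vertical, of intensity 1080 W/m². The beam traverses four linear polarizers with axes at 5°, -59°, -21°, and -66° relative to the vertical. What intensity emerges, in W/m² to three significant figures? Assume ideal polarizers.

I₁ = 1080 W/m² · cos²(54°) = 373.1 W/m².
I₂ = I₁ · cos²(64°) = 373.1 · 0.1922 = 71.7 W/m².
I₃ = I₂ · cos²(38°) = 71.7 · 0.621 = 44.53 W/m².
I₄ = I₃ · cos²(45°) = 44.53 · 0.5 = 22.26 W/m².

I ≈ 22.3 W/m²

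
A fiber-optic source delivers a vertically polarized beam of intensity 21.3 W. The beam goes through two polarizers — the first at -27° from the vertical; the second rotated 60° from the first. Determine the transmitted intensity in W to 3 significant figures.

I ≈ 4.23 W

I₁ = 21.3 W · cos²(27°) = 16.91 W.
I₂ = I₁ · cos²(60°) = 16.91 · 0.25 = 4.227 W.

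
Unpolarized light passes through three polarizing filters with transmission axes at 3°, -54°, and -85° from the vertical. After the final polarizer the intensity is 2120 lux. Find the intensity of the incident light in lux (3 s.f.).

I₀ ≈ 1.95e4 lux

Unpolarized light through the first polarizer → I₁ = ½ I₀, now polarized at 3°.
I₂ = I₁ cos²(-54° − 3°) = 0.5 I₀ · cos²(57°) = 0.1483 I₀.
I₃ = I₂ cos²(-85° + 54°) = 0.1483 I₀ · cos²(31°) = 0.109 I₀.
So 2120 lux = 0.109 I₀, giving I₀ = 2120/0.109 = 1.945e+04 lux.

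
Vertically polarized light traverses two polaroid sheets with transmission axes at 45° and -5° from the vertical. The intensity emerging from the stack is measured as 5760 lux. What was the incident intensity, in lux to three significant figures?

I₁ = I₀ cos²(45° − 0°) = I₀ cos²(45°) = 0.5 I₀.
I₂ = I₁ cos²(-5° − 45°) = 0.5 I₀ · cos²(50°) = 0.2066 I₀.
So 5760 lux = 0.2066 I₀, giving I₀ = 5760/0.2066 = 2.788e+04 lux.

I₀ ≈ 2.79e4 lux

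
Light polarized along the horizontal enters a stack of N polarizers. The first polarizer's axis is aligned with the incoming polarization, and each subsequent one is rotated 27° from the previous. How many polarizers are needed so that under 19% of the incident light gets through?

N = 9

First polarizer is aligned with the polarization: full transmission.
Each further stage multiplies by cos²(27°) = 0.7939.
After N polarizers: T = 0.7939^(N−1). Require T < 0.19 ⇒ N−1 > ln(0.19)/ln(0.7939) = 7.20, so N−1 ≥ 8 and N = 9.
Check: N=9 gives T = 0.1578 < 0.19; N=8 gives T = 0.1988.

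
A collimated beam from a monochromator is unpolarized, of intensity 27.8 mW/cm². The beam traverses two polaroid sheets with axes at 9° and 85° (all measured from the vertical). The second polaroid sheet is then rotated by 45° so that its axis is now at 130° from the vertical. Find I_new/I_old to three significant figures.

I_new/I_old ≈ 4.53

Before rotation:
Unpolarized light through the first polarizer → I₁ = ½ I₀, now polarized at 9°.
I₂ = I₁ cos²(85° − 9°) = 0.5 I₀ · cos²(76°) = 0.02926 I₀.
After rotation:
Unpolarized light through the first polarizer → I₁ = ½ I₀, now polarized at 9°.
Angle between axes 1 and 2: 59°. I₂ = 0.5 I₀ · cos²(59°) = 0.1326 I₀.
Ratio = 0.1326 / 0.02926 = 4.532.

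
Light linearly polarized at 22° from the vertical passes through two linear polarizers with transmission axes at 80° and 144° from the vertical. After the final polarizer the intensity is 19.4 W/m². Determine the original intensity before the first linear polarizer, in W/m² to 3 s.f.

I₀ ≈ 359 W/m²

By Malus's law, I₁ = I₀ cos²(80° − 22°) = I₀ cos²(58°) = 0.2808 I₀.
I₂ = I₁ cos²(144° − 80°) = 0.2808 I₀ · cos²(64°) = 0.05396 I₀.
So 19.4 W/m² = 0.05396 I₀, giving I₀ = 19.4/0.05396 = 359.5 W/m².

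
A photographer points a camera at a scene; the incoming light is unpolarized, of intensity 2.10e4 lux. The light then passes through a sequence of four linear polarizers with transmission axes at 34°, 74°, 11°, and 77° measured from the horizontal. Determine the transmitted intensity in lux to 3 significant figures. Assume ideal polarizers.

Unpolarized light through the first polarizer → I₁ = 2.10e4 lux/2 = 1.05e+04 lux, polarized at 34°.
I₂ = I₁ · cos²(40°) = 1.05e+04 · 0.5868 = 6162 lux.
I₃ = I₂ · cos²(63°) = 6162 · 0.2061 = 1270 lux.
I₄ = I₃ · cos²(66°) = 1270 · 0.1654 = 210.1 lux.

I ≈ 210 lux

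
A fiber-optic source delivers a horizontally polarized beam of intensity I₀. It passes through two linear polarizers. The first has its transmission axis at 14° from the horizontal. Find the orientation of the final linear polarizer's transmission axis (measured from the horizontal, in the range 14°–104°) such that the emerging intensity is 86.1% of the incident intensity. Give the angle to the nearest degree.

By Malus's law, I₁ = I₀ cos²(14° − 0°) = I₀ cos²(14°) = 0.9415 I₀.
Need I₂/I₀ = 0.861, so cos²(θ − 14°) = 0.861 / 0.9415 = 0.9145.
θ − 14° = arccos(√0.9145) = 17.0°, giving θ ≈ 14 + 17.0 = 31.0°.

θ ≈ 31°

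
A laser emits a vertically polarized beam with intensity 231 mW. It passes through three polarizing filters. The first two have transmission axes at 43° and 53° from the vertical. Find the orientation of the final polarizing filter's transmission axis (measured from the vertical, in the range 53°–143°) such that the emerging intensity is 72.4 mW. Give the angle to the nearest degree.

θ ≈ 92°

I₁ = I₀ cos²(43° − 0°) = I₀ cos²(43°) = 0.5349 I₀.
I₂ = I₁ cos²(53° − 43°) = 0.5349 I₀ · cos²(10°) = 0.5187 I₀.
Target fraction: 72.4 / 231 mW = 0.3134 of I₀.
Need I₃/I₀ = 0.3134, so cos²(θ − 53°) = 0.3134 / 0.5187 = 0.6042.
θ − 53° = arccos(√0.6042) = 39.0°, giving θ ≈ 53 + 39.0 = 92.0°.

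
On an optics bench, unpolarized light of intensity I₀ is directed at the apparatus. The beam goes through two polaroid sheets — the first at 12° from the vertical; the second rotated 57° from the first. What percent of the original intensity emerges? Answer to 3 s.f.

Unpolarized light through the first polarizer → I₁ = ½ I₀, now polarized at 12°.
I₂ = I₁ cos²(57°) = 0.5 · 0.2966 I₀ = 0.1483 I₀.
That is 14.83% of the incident intensity.

≈ 14.8%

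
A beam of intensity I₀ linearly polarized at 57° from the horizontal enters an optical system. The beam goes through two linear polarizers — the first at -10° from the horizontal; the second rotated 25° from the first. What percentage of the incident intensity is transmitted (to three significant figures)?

By Malus's law, I₁ = I₀ cos²(-10° − 57°) = I₀ cos²(67°) = 0.1527 I₀.
I₂ = I₁ cos²(25°) = 0.1527 · 0.8214 I₀ = 0.1254 I₀.
That is 12.54% of the incident intensity.

≈ 12.5%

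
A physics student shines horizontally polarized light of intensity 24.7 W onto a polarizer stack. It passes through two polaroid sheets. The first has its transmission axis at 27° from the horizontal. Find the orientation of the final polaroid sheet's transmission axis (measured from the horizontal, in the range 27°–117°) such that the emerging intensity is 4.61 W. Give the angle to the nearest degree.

θ ≈ 88°

I₁ = I₀ cos²(27° − 0°) = I₀ cos²(27°) = 0.7939 I₀.
Target fraction: 4.61 / 24.7 W = 0.1866 of I₀.
Need I₂/I₀ = 0.1866, so cos²(θ − 27°) = 0.1866 / 0.7939 = 0.2351.
θ − 27° = arccos(√0.2351) = 61.0°, giving θ ≈ 27 + 61.0 = 88.0°.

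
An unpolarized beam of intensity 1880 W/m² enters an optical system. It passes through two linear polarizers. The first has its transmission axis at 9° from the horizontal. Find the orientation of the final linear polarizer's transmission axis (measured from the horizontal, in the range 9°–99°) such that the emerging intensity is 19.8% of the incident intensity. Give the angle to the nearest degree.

Unpolarized light through the first polarizer → I₁ = ½ I₀, now polarized at 9°.
Need I₂/I₀ = 0.198, so cos²(θ − 9°) = 0.198 / 0.5 = 0.396.
θ − 9° = arccos(√0.396) = 51.0°, giving θ ≈ 9 + 51.0 = 60.0°.

θ ≈ 60°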